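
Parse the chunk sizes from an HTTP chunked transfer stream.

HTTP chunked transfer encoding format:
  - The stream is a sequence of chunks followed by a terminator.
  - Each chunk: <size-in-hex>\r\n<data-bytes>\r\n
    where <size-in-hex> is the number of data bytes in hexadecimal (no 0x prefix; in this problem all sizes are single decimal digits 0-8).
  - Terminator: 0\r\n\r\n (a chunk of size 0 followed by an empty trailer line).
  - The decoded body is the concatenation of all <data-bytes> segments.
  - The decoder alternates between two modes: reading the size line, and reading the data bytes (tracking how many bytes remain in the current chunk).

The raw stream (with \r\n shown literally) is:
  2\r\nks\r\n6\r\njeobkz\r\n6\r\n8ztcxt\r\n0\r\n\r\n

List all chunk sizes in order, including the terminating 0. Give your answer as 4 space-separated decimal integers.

Chunk 1: stream[0..1]='2' size=0x2=2, data at stream[3..5]='ks' -> body[0..2], body so far='ks'
Chunk 2: stream[7..8]='6' size=0x6=6, data at stream[10..16]='jeobkz' -> body[2..8], body so far='ksjeobkz'
Chunk 3: stream[18..19]='6' size=0x6=6, data at stream[21..27]='8ztcxt' -> body[8..14], body so far='ksjeobkz8ztcxt'
Chunk 4: stream[29..30]='0' size=0 (terminator). Final body='ksjeobkz8ztcxt' (14 bytes)

Answer: 2 6 6 0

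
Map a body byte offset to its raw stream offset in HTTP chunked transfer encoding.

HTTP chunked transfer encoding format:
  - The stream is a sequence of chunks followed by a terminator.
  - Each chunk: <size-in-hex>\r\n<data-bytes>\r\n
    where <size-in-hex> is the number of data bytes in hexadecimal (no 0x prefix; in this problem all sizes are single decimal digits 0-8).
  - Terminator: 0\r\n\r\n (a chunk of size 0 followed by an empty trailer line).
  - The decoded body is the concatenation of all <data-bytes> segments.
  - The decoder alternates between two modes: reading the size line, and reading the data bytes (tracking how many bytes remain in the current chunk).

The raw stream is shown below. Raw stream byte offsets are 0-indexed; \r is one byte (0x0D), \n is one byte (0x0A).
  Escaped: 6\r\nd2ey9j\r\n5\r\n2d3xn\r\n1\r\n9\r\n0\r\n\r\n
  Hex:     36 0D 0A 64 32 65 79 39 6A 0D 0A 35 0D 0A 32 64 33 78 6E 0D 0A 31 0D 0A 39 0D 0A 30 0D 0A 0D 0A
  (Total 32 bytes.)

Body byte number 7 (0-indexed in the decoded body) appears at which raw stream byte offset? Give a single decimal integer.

Answer: 15

Derivation:
Chunk 1: stream[0..1]='6' size=0x6=6, data at stream[3..9]='d2ey9j' -> body[0..6], body so far='d2ey9j'
Chunk 2: stream[11..12]='5' size=0x5=5, data at stream[14..19]='2d3xn' -> body[6..11], body so far='d2ey9j2d3xn'
Chunk 3: stream[21..22]='1' size=0x1=1, data at stream[24..25]='9' -> body[11..12], body so far='d2ey9j2d3xn9'
Chunk 4: stream[27..28]='0' size=0 (terminator). Final body='d2ey9j2d3xn9' (12 bytes)
Body byte 7 at stream offset 15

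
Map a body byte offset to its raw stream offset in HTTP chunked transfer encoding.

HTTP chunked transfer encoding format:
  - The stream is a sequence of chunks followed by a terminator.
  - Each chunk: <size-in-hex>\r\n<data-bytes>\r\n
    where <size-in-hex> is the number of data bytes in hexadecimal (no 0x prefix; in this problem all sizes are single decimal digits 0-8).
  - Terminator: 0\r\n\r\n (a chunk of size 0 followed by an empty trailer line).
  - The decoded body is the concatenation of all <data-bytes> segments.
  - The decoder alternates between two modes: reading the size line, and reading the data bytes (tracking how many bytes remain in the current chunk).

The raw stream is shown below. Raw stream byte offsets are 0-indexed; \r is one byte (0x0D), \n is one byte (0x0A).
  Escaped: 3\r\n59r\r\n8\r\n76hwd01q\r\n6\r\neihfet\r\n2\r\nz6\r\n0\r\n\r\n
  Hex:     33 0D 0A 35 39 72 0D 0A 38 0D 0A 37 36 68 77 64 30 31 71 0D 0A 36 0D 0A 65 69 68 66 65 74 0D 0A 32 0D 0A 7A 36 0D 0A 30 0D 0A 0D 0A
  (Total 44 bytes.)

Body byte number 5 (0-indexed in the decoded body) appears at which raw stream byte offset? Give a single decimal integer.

Answer: 13

Derivation:
Chunk 1: stream[0..1]='3' size=0x3=3, data at stream[3..6]='59r' -> body[0..3], body so far='59r'
Chunk 2: stream[8..9]='8' size=0x8=8, data at stream[11..19]='76hwd01q' -> body[3..11], body so far='59r76hwd01q'
Chunk 3: stream[21..22]='6' size=0x6=6, data at stream[24..30]='eihfet' -> body[11..17], body so far='59r76hwd01qeihfet'
Chunk 4: stream[32..33]='2' size=0x2=2, data at stream[35..37]='z6' -> body[17..19], body so far='59r76hwd01qeihfetz6'
Chunk 5: stream[39..40]='0' size=0 (terminator). Final body='59r76hwd01qeihfetz6' (19 bytes)
Body byte 5 at stream offset 13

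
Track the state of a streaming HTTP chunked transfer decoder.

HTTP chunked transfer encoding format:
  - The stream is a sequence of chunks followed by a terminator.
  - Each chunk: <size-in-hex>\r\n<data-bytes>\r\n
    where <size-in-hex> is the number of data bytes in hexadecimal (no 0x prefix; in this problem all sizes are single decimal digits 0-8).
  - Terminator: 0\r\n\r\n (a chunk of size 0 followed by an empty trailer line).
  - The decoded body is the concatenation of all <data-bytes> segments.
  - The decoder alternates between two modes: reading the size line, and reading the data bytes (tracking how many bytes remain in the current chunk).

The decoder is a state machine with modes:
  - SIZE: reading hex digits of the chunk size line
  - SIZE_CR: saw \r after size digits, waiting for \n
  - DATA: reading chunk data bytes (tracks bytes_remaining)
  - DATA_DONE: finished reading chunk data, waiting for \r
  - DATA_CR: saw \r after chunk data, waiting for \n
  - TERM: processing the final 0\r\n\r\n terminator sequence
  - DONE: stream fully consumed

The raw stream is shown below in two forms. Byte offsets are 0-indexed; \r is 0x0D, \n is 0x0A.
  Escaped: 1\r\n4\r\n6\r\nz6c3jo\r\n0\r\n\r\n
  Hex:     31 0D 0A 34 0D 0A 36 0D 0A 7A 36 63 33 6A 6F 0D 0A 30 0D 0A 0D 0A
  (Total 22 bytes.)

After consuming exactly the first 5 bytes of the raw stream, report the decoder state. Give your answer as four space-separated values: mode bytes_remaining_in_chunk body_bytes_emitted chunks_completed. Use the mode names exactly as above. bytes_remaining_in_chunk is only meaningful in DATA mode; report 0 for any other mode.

Answer: DATA_CR 0 1 0

Derivation:
Byte 0 = '1': mode=SIZE remaining=0 emitted=0 chunks_done=0
Byte 1 = 0x0D: mode=SIZE_CR remaining=0 emitted=0 chunks_done=0
Byte 2 = 0x0A: mode=DATA remaining=1 emitted=0 chunks_done=0
Byte 3 = '4': mode=DATA_DONE remaining=0 emitted=1 chunks_done=0
Byte 4 = 0x0D: mode=DATA_CR remaining=0 emitted=1 chunks_done=0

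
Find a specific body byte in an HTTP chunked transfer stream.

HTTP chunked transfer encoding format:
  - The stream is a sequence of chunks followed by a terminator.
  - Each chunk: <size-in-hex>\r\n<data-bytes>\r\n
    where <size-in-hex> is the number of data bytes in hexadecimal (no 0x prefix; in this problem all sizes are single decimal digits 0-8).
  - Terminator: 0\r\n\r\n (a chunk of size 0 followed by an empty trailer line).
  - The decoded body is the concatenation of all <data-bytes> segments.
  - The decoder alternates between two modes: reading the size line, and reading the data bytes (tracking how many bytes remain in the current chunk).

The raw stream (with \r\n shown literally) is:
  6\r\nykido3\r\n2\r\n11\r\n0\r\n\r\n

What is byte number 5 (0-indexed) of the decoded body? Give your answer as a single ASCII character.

Answer: 3

Derivation:
Chunk 1: stream[0..1]='6' size=0x6=6, data at stream[3..9]='ykido3' -> body[0..6], body so far='ykido3'
Chunk 2: stream[11..12]='2' size=0x2=2, data at stream[14..16]='11' -> body[6..8], body so far='ykido311'
Chunk 3: stream[18..19]='0' size=0 (terminator). Final body='ykido311' (8 bytes)
Body byte 5 = '3'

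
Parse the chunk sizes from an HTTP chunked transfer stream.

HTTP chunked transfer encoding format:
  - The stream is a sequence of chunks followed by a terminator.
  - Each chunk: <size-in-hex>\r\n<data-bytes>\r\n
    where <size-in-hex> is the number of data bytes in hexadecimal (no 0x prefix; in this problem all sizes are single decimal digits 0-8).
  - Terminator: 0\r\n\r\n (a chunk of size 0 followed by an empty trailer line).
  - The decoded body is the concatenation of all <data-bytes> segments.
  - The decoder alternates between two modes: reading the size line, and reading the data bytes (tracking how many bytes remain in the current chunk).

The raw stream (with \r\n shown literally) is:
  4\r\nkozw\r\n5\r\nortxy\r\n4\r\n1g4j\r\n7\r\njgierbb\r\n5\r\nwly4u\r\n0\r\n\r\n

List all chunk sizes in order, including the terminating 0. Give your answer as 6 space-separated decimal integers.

Answer: 4 5 4 7 5 0

Derivation:
Chunk 1: stream[0..1]='4' size=0x4=4, data at stream[3..7]='kozw' -> body[0..4], body so far='kozw'
Chunk 2: stream[9..10]='5' size=0x5=5, data at stream[12..17]='ortxy' -> body[4..9], body so far='kozwortxy'
Chunk 3: stream[19..20]='4' size=0x4=4, data at stream[22..26]='1g4j' -> body[9..13], body so far='kozwortxy1g4j'
Chunk 4: stream[28..29]='7' size=0x7=7, data at stream[31..38]='jgierbb' -> body[13..20], body so far='kozwortxy1g4jjgierbb'
Chunk 5: stream[40..41]='5' size=0x5=5, data at stream[43..48]='wly4u' -> body[20..25], body so far='kozwortxy1g4jjgierbbwly4u'
Chunk 6: stream[50..51]='0' size=0 (terminator). Final body='kozwortxy1g4jjgierbbwly4u' (25 bytes)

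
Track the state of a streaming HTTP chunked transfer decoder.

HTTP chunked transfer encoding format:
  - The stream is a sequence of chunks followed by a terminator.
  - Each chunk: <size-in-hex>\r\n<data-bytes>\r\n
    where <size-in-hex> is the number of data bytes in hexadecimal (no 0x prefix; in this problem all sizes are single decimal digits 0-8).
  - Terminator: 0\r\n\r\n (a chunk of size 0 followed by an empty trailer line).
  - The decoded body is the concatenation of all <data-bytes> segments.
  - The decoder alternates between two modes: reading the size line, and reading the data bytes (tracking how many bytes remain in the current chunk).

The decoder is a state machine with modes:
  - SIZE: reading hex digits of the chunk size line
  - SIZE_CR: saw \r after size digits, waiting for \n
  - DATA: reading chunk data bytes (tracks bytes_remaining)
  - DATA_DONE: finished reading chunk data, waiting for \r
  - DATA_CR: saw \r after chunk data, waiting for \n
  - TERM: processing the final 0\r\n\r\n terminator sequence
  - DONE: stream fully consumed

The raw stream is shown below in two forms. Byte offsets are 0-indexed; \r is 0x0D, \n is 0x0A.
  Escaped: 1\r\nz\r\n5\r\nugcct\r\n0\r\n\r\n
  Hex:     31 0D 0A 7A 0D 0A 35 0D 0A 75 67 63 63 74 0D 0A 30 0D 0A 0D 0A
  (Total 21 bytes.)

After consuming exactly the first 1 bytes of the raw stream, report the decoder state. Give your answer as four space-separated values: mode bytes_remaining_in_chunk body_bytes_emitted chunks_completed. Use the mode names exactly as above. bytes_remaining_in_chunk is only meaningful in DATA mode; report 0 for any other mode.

Answer: SIZE 0 0 0

Derivation:
Byte 0 = '1': mode=SIZE remaining=0 emitted=0 chunks_done=0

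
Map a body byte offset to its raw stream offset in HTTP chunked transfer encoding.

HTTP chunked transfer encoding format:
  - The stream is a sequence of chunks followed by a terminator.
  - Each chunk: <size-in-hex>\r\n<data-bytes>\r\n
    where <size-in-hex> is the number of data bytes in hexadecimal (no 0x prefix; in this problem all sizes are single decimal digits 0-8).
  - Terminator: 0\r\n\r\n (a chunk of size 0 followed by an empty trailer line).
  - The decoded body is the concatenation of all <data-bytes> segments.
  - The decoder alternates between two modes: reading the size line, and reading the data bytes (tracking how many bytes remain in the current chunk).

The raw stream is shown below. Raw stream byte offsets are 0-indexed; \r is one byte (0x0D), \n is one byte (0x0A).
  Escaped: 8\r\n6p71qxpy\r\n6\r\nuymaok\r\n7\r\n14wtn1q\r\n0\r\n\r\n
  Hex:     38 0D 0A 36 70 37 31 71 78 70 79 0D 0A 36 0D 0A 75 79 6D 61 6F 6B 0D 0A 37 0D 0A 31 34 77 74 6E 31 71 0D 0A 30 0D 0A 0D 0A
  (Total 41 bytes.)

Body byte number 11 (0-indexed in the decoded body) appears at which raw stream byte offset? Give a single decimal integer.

Answer: 19

Derivation:
Chunk 1: stream[0..1]='8' size=0x8=8, data at stream[3..11]='6p71qxpy' -> body[0..8], body so far='6p71qxpy'
Chunk 2: stream[13..14]='6' size=0x6=6, data at stream[16..22]='uymaok' -> body[8..14], body so far='6p71qxpyuymaok'
Chunk 3: stream[24..25]='7' size=0x7=7, data at stream[27..34]='14wtn1q' -> body[14..21], body so far='6p71qxpyuymaok14wtn1q'
Chunk 4: stream[36..37]='0' size=0 (terminator). Final body='6p71qxpyuymaok14wtn1q' (21 bytes)
Body byte 11 at stream offset 19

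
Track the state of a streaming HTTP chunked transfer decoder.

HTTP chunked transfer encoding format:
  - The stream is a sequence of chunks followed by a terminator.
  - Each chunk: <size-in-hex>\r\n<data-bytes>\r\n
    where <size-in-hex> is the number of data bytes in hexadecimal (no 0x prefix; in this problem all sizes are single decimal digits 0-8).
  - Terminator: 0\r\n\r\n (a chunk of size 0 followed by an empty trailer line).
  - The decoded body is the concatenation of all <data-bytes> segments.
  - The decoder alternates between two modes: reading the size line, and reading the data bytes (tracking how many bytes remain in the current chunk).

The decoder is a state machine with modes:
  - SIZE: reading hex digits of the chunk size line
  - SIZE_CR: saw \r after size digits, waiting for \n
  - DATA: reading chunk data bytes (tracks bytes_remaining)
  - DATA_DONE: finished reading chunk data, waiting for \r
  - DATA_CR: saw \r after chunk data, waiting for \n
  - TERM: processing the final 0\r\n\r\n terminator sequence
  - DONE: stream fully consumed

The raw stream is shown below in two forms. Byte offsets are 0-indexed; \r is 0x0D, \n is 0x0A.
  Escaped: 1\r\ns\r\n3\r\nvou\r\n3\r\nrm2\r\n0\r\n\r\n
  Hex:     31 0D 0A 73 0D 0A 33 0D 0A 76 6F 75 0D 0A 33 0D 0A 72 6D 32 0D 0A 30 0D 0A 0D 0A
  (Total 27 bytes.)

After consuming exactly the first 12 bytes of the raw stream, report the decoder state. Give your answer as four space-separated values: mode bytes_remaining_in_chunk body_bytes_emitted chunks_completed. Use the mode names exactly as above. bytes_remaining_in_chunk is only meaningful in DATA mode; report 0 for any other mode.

Byte 0 = '1': mode=SIZE remaining=0 emitted=0 chunks_done=0
Byte 1 = 0x0D: mode=SIZE_CR remaining=0 emitted=0 chunks_done=0
Byte 2 = 0x0A: mode=DATA remaining=1 emitted=0 chunks_done=0
Byte 3 = 's': mode=DATA_DONE remaining=0 emitted=1 chunks_done=0
Byte 4 = 0x0D: mode=DATA_CR remaining=0 emitted=1 chunks_done=0
Byte 5 = 0x0A: mode=SIZE remaining=0 emitted=1 chunks_done=1
Byte 6 = '3': mode=SIZE remaining=0 emitted=1 chunks_done=1
Byte 7 = 0x0D: mode=SIZE_CR remaining=0 emitted=1 chunks_done=1
Byte 8 = 0x0A: mode=DATA remaining=3 emitted=1 chunks_done=1
Byte 9 = 'v': mode=DATA remaining=2 emitted=2 chunks_done=1
Byte 10 = 'o': mode=DATA remaining=1 emitted=3 chunks_done=1
Byte 11 = 'u': mode=DATA_DONE remaining=0 emitted=4 chunks_done=1

Answer: DATA_DONE 0 4 1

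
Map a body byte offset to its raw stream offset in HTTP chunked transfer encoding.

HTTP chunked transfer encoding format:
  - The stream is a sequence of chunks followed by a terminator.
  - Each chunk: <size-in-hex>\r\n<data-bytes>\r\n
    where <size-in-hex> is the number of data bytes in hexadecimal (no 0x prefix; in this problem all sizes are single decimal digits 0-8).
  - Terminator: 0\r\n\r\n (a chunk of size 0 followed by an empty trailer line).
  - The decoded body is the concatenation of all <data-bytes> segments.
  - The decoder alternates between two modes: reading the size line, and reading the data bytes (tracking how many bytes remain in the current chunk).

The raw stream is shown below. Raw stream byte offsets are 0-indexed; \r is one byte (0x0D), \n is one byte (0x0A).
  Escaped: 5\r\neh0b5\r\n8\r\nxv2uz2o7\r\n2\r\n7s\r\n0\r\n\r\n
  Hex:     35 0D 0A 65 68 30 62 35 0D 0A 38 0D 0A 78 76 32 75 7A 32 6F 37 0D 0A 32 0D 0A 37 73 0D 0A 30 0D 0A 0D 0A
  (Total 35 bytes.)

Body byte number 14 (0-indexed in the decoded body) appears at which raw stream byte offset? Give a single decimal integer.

Answer: 27

Derivation:
Chunk 1: stream[0..1]='5' size=0x5=5, data at stream[3..8]='eh0b5' -> body[0..5], body so far='eh0b5'
Chunk 2: stream[10..11]='8' size=0x8=8, data at stream[13..21]='xv2uz2o7' -> body[5..13], body so far='eh0b5xv2uz2o7'
Chunk 3: stream[23..24]='2' size=0x2=2, data at stream[26..28]='7s' -> body[13..15], body so far='eh0b5xv2uz2o77s'
Chunk 4: stream[30..31]='0' size=0 (terminator). Final body='eh0b5xv2uz2o77s' (15 bytes)
Body byte 14 at stream offset 27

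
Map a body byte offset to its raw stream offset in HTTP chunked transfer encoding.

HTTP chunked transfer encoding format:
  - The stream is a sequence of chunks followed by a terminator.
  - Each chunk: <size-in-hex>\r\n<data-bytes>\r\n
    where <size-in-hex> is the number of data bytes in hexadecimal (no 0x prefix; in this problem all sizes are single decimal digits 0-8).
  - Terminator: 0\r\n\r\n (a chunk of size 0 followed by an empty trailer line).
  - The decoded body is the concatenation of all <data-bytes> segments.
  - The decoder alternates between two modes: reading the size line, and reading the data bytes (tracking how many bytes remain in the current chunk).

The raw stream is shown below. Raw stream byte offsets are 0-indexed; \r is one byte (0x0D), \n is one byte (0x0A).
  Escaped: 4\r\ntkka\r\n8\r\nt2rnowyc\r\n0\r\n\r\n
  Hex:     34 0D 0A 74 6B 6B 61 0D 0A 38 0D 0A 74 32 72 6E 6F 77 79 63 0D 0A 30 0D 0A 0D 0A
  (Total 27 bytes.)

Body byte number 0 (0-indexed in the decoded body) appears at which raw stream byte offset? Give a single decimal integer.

Chunk 1: stream[0..1]='4' size=0x4=4, data at stream[3..7]='tkka' -> body[0..4], body so far='tkka'
Chunk 2: stream[9..10]='8' size=0x8=8, data at stream[12..20]='t2rnowyc' -> body[4..12], body so far='tkkat2rnowyc'
Chunk 3: stream[22..23]='0' size=0 (terminator). Final body='tkkat2rnowyc' (12 bytes)
Body byte 0 at stream offset 3

Answer: 3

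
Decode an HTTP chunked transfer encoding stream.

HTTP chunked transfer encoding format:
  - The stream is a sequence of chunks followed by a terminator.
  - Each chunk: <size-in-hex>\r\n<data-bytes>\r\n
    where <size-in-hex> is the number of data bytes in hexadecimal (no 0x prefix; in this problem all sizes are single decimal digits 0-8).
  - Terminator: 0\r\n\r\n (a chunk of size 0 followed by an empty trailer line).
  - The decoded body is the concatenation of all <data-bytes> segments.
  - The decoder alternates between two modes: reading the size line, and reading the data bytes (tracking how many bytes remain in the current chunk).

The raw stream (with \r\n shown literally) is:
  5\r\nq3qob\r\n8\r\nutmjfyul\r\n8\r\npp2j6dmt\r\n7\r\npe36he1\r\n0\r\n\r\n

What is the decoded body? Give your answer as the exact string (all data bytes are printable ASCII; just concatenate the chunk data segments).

Answer: q3qobutmjfyulpp2j6dmtpe36he1

Derivation:
Chunk 1: stream[0..1]='5' size=0x5=5, data at stream[3..8]='q3qob' -> body[0..5], body so far='q3qob'
Chunk 2: stream[10..11]='8' size=0x8=8, data at stream[13..21]='utmjfyul' -> body[5..13], body so far='q3qobutmjfyul'
Chunk 3: stream[23..24]='8' size=0x8=8, data at stream[26..34]='pp2j6dmt' -> body[13..21], body so far='q3qobutmjfyulpp2j6dmt'
Chunk 4: stream[36..37]='7' size=0x7=7, data at stream[39..46]='pe36he1' -> body[21..28], body so far='q3qobutmjfyulpp2j6dmtpe36he1'
Chunk 5: stream[48..49]='0' size=0 (terminator). Final body='q3qobutmjfyulpp2j6dmtpe36he1' (28 bytes)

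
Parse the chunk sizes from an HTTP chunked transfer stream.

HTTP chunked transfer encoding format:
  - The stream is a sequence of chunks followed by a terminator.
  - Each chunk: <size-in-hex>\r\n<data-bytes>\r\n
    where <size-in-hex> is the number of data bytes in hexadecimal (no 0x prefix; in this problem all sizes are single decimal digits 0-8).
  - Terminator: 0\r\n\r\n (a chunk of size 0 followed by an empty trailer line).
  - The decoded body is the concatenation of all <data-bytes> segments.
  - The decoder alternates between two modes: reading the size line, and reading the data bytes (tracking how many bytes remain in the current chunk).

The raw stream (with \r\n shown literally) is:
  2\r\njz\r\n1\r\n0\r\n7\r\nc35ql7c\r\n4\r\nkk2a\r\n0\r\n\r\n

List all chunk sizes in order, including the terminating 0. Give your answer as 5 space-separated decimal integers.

Answer: 2 1 7 4 0

Derivation:
Chunk 1: stream[0..1]='2' size=0x2=2, data at stream[3..5]='jz' -> body[0..2], body so far='jz'
Chunk 2: stream[7..8]='1' size=0x1=1, data at stream[10..11]='0' -> body[2..3], body so far='jz0'
Chunk 3: stream[13..14]='7' size=0x7=7, data at stream[16..23]='c35ql7c' -> body[3..10], body so far='jz0c35ql7c'
Chunk 4: stream[25..26]='4' size=0x4=4, data at stream[28..32]='kk2a' -> body[10..14], body so far='jz0c35ql7ckk2a'
Chunk 5: stream[34..35]='0' size=0 (terminator). Final body='jz0c35ql7ckk2a' (14 bytes)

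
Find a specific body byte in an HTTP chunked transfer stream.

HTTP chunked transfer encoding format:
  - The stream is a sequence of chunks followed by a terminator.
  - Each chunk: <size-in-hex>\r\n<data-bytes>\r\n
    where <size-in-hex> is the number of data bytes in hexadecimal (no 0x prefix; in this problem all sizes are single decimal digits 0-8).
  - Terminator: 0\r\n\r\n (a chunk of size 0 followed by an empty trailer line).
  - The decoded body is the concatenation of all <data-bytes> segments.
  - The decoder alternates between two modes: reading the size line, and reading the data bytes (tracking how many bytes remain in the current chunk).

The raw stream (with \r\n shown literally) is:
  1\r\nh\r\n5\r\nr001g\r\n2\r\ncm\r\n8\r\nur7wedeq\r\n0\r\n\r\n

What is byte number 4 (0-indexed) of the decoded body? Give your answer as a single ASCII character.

Answer: 1

Derivation:
Chunk 1: stream[0..1]='1' size=0x1=1, data at stream[3..4]='h' -> body[0..1], body so far='h'
Chunk 2: stream[6..7]='5' size=0x5=5, data at stream[9..14]='r001g' -> body[1..6], body so far='hr001g'
Chunk 3: stream[16..17]='2' size=0x2=2, data at stream[19..21]='cm' -> body[6..8], body so far='hr001gcm'
Chunk 4: stream[23..24]='8' size=0x8=8, data at stream[26..34]='ur7wedeq' -> body[8..16], body so far='hr001gcmur7wedeq'
Chunk 5: stream[36..37]='0' size=0 (terminator). Final body='hr001gcmur7wedeq' (16 bytes)
Body byte 4 = '1'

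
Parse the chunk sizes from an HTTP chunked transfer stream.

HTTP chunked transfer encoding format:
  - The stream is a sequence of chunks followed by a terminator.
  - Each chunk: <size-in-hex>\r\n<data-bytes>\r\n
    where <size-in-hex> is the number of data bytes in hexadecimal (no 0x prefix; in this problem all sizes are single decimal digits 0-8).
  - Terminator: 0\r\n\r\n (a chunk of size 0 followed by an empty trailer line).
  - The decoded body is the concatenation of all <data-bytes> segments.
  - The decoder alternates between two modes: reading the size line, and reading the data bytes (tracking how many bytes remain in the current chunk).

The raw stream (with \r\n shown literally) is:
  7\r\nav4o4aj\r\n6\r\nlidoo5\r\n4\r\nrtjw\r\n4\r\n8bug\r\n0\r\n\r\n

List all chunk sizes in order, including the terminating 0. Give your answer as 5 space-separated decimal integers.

Chunk 1: stream[0..1]='7' size=0x7=7, data at stream[3..10]='av4o4aj' -> body[0..7], body so far='av4o4aj'
Chunk 2: stream[12..13]='6' size=0x6=6, data at stream[15..21]='lidoo5' -> body[7..13], body so far='av4o4ajlidoo5'
Chunk 3: stream[23..24]='4' size=0x4=4, data at stream[26..30]='rtjw' -> body[13..17], body so far='av4o4ajlidoo5rtjw'
Chunk 4: stream[32..33]='4' size=0x4=4, data at stream[35..39]='8bug' -> body[17..21], body so far='av4o4ajlidoo5rtjw8bug'
Chunk 5: stream[41..42]='0' size=0 (terminator). Final body='av4o4ajlidoo5rtjw8bug' (21 bytes)

Answer: 7 6 4 4 0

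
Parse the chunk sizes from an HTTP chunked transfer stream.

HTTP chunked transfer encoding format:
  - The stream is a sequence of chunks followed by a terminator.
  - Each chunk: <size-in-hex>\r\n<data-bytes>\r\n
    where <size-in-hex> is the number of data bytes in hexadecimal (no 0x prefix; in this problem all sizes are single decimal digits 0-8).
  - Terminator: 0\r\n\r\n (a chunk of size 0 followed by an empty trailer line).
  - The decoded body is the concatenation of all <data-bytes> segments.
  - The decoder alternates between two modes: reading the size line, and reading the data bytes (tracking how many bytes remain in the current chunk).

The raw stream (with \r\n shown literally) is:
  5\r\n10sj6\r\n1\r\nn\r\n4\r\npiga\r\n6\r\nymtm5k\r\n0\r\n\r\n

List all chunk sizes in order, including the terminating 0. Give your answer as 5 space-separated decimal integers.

Answer: 5 1 4 6 0

Derivation:
Chunk 1: stream[0..1]='5' size=0x5=5, data at stream[3..8]='10sj6' -> body[0..5], body so far='10sj6'
Chunk 2: stream[10..11]='1' size=0x1=1, data at stream[13..14]='n' -> body[5..6], body so far='10sj6n'
Chunk 3: stream[16..17]='4' size=0x4=4, data at stream[19..23]='piga' -> body[6..10], body so far='10sj6npiga'
Chunk 4: stream[25..26]='6' size=0x6=6, data at stream[28..34]='ymtm5k' -> body[10..16], body so far='10sj6npigaymtm5k'
Chunk 5: stream[36..37]='0' size=0 (terminator). Final body='10sj6npigaymtm5k' (16 bytes)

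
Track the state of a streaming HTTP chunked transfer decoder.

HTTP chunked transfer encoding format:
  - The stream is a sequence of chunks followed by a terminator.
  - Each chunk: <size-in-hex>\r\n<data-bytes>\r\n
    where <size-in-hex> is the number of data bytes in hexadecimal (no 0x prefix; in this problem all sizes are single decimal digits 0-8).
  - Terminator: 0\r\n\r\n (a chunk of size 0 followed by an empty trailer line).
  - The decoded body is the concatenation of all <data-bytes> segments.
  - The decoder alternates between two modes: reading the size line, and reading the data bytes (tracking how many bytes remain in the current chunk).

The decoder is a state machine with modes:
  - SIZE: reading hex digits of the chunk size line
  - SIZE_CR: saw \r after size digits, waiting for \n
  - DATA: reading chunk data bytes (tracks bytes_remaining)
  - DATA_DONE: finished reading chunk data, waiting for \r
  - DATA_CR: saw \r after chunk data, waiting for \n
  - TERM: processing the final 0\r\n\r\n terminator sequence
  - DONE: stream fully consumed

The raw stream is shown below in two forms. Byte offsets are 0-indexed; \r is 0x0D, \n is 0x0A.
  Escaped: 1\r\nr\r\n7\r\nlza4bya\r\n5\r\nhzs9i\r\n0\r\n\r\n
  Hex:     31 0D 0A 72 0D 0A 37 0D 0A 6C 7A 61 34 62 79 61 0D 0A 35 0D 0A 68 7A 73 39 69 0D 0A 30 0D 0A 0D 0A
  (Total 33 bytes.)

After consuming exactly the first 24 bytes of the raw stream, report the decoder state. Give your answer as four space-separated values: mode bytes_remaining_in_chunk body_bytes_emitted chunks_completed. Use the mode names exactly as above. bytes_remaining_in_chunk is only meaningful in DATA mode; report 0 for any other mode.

Answer: DATA 2 11 2

Derivation:
Byte 0 = '1': mode=SIZE remaining=0 emitted=0 chunks_done=0
Byte 1 = 0x0D: mode=SIZE_CR remaining=0 emitted=0 chunks_done=0
Byte 2 = 0x0A: mode=DATA remaining=1 emitted=0 chunks_done=0
Byte 3 = 'r': mode=DATA_DONE remaining=0 emitted=1 chunks_done=0
Byte 4 = 0x0D: mode=DATA_CR remaining=0 emitted=1 chunks_done=0
Byte 5 = 0x0A: mode=SIZE remaining=0 emitted=1 chunks_done=1
Byte 6 = '7': mode=SIZE remaining=0 emitted=1 chunks_done=1
Byte 7 = 0x0D: mode=SIZE_CR remaining=0 emitted=1 chunks_done=1
Byte 8 = 0x0A: mode=DATA remaining=7 emitted=1 chunks_done=1
Byte 9 = 'l': mode=DATA remaining=6 emitted=2 chunks_done=1
Byte 10 = 'z': mode=DATA remaining=5 emitted=3 chunks_done=1
Byte 11 = 'a': mode=DATA remaining=4 emitted=4 chunks_done=1
Byte 12 = '4': mode=DATA remaining=3 emitted=5 chunks_done=1
Byte 13 = 'b': mode=DATA remaining=2 emitted=6 chunks_done=1
Byte 14 = 'y': mode=DATA remaining=1 emitted=7 chunks_done=1
Byte 15 = 'a': mode=DATA_DONE remaining=0 emitted=8 chunks_done=1
Byte 16 = 0x0D: mode=DATA_CR remaining=0 emitted=8 chunks_done=1
Byte 17 = 0x0A: mode=SIZE remaining=0 emitted=8 chunks_done=2
Byte 18 = '5': mode=SIZE remaining=0 emitted=8 chunks_done=2
Byte 19 = 0x0D: mode=SIZE_CR remaining=0 emitted=8 chunks_done=2
Byte 20 = 0x0A: mode=DATA remaining=5 emitted=8 chunks_done=2
Byte 21 = 'h': mode=DATA remaining=4 emitted=9 chunks_done=2
Byte 22 = 'z': mode=DATA remaining=3 emitted=10 chunks_done=2
Byte 23 = 's': mode=DATA remaining=2 emitted=11 chunks_done=2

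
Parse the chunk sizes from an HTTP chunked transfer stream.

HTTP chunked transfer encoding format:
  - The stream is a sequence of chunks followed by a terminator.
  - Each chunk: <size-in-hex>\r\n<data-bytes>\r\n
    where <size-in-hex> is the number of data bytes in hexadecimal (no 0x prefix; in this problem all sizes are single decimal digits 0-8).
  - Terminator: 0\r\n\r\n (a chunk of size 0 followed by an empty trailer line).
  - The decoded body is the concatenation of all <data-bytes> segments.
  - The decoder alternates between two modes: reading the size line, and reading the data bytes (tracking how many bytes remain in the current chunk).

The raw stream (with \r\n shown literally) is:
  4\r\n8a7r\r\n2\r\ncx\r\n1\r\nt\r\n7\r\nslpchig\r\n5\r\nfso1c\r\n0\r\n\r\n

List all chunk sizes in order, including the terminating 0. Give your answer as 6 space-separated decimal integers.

Chunk 1: stream[0..1]='4' size=0x4=4, data at stream[3..7]='8a7r' -> body[0..4], body so far='8a7r'
Chunk 2: stream[9..10]='2' size=0x2=2, data at stream[12..14]='cx' -> body[4..6], body so far='8a7rcx'
Chunk 3: stream[16..17]='1' size=0x1=1, data at stream[19..20]='t' -> body[6..7], body so far='8a7rcxt'
Chunk 4: stream[22..23]='7' size=0x7=7, data at stream[25..32]='slpchig' -> body[7..14], body so far='8a7rcxtslpchig'
Chunk 5: stream[34..35]='5' size=0x5=5, data at stream[37..42]='fso1c' -> body[14..19], body so far='8a7rcxtslpchigfso1c'
Chunk 6: stream[44..45]='0' size=0 (terminator). Final body='8a7rcxtslpchigfso1c' (19 bytes)

Answer: 4 2 1 7 5 0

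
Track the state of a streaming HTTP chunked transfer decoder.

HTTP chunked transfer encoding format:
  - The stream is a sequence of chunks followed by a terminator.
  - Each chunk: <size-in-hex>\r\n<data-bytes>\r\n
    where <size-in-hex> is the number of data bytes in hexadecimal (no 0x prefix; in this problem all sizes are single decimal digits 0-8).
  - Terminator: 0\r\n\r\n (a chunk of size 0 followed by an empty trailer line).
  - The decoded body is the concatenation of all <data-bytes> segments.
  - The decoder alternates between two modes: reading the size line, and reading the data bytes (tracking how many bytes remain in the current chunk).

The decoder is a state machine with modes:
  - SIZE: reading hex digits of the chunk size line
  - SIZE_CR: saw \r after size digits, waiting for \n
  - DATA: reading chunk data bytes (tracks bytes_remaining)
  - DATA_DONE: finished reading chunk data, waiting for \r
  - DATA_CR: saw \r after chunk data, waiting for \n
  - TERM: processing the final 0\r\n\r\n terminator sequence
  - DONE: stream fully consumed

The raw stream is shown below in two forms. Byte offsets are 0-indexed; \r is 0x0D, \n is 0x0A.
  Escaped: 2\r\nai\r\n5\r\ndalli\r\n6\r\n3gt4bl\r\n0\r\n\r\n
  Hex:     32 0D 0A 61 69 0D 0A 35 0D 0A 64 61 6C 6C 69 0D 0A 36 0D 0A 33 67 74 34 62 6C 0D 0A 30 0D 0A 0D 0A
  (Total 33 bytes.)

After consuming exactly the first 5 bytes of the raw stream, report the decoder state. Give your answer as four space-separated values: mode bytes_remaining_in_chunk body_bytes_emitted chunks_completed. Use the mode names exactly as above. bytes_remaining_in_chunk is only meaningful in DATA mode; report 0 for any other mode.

Answer: DATA_DONE 0 2 0

Derivation:
Byte 0 = '2': mode=SIZE remaining=0 emitted=0 chunks_done=0
Byte 1 = 0x0D: mode=SIZE_CR remaining=0 emitted=0 chunks_done=0
Byte 2 = 0x0A: mode=DATA remaining=2 emitted=0 chunks_done=0
Byte 3 = 'a': mode=DATA remaining=1 emitted=1 chunks_done=0
Byte 4 = 'i': mode=DATA_DONE remaining=0 emitted=2 chunks_done=0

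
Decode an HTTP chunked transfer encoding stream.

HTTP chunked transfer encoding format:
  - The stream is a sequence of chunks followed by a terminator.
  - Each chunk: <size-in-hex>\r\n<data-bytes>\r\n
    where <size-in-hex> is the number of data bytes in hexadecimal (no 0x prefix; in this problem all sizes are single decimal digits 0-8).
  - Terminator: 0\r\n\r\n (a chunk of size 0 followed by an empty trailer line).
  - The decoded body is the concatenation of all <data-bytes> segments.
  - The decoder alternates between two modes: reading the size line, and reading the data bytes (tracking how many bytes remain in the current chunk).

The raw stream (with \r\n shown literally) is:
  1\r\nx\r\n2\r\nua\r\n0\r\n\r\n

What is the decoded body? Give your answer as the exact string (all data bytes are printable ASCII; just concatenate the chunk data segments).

Answer: xua

Derivation:
Chunk 1: stream[0..1]='1' size=0x1=1, data at stream[3..4]='x' -> body[0..1], body so far='x'
Chunk 2: stream[6..7]='2' size=0x2=2, data at stream[9..11]='ua' -> body[1..3], body so far='xua'
Chunk 3: stream[13..14]='0' size=0 (terminator). Final body='xua' (3 bytes)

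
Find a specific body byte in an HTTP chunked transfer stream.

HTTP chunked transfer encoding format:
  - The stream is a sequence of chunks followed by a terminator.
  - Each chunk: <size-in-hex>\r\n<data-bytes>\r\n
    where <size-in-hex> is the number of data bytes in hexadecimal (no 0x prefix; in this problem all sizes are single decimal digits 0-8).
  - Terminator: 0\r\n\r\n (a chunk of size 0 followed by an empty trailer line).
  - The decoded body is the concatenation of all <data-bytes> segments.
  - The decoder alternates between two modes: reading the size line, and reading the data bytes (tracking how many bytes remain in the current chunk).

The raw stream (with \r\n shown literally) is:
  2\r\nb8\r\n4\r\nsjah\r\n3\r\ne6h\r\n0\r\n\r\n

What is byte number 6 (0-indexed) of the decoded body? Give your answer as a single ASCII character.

Chunk 1: stream[0..1]='2' size=0x2=2, data at stream[3..5]='b8' -> body[0..2], body so far='b8'
Chunk 2: stream[7..8]='4' size=0x4=4, data at stream[10..14]='sjah' -> body[2..6], body so far='b8sjah'
Chunk 3: stream[16..17]='3' size=0x3=3, data at stream[19..22]='e6h' -> body[6..9], body so far='b8sjahe6h'
Chunk 4: stream[24..25]='0' size=0 (terminator). Final body='b8sjahe6h' (9 bytes)
Body byte 6 = 'e'

Answer: e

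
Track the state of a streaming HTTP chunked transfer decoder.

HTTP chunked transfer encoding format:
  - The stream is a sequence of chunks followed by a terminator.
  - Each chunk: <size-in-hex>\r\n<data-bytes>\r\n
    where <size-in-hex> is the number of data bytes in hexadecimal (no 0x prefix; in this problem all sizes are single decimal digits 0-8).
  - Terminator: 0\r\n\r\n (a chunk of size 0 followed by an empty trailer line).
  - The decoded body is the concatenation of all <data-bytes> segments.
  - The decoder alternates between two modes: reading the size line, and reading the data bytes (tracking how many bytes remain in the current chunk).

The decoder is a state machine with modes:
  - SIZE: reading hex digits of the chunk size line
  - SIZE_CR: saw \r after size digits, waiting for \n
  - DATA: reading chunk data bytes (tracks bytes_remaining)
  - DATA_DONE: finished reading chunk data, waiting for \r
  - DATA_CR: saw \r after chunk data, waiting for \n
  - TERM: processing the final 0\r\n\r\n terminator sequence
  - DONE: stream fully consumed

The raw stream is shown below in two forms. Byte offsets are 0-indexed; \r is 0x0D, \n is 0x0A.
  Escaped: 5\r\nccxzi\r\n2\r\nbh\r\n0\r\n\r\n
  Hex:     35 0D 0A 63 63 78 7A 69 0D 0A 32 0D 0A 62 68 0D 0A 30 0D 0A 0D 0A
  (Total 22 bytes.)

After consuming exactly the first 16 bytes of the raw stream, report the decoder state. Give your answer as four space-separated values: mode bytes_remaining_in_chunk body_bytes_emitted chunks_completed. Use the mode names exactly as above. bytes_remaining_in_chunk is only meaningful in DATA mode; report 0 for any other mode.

Answer: DATA_CR 0 7 1

Derivation:
Byte 0 = '5': mode=SIZE remaining=0 emitted=0 chunks_done=0
Byte 1 = 0x0D: mode=SIZE_CR remaining=0 emitted=0 chunks_done=0
Byte 2 = 0x0A: mode=DATA remaining=5 emitted=0 chunks_done=0
Byte 3 = 'c': mode=DATA remaining=4 emitted=1 chunks_done=0
Byte 4 = 'c': mode=DATA remaining=3 emitted=2 chunks_done=0
Byte 5 = 'x': mode=DATA remaining=2 emitted=3 chunks_done=0
Byte 6 = 'z': mode=DATA remaining=1 emitted=4 chunks_done=0
Byte 7 = 'i': mode=DATA_DONE remaining=0 emitted=5 chunks_done=0
Byte 8 = 0x0D: mode=DATA_CR remaining=0 emitted=5 chunks_done=0
Byte 9 = 0x0A: mode=SIZE remaining=0 emitted=5 chunks_done=1
Byte 10 = '2': mode=SIZE remaining=0 emitted=5 chunks_done=1
Byte 11 = 0x0D: mode=SIZE_CR remaining=0 emitted=5 chunks_done=1
Byte 12 = 0x0A: mode=DATA remaining=2 emitted=5 chunks_done=1
Byte 13 = 'b': mode=DATA remaining=1 emitted=6 chunks_done=1
Byte 14 = 'h': mode=DATA_DONE remaining=0 emitted=7 chunks_done=1
Byte 15 = 0x0D: mode=DATA_CR remaining=0 emitted=7 chunks_done=1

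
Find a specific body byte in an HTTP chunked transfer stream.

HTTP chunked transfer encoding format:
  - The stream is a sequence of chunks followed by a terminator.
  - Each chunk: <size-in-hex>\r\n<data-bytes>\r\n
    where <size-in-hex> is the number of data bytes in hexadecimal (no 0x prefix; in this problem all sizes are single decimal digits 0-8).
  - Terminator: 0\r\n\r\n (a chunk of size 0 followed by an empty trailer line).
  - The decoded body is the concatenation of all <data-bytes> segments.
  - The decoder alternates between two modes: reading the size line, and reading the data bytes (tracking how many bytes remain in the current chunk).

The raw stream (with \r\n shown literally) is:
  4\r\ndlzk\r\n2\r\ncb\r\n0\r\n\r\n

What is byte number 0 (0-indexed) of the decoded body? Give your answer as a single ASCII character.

Chunk 1: stream[0..1]='4' size=0x4=4, data at stream[3..7]='dlzk' -> body[0..4], body so far='dlzk'
Chunk 2: stream[9..10]='2' size=0x2=2, data at stream[12..14]='cb' -> body[4..6], body so far='dlzkcb'
Chunk 3: stream[16..17]='0' size=0 (terminator). Final body='dlzkcb' (6 bytes)
Body byte 0 = 'd'

Answer: d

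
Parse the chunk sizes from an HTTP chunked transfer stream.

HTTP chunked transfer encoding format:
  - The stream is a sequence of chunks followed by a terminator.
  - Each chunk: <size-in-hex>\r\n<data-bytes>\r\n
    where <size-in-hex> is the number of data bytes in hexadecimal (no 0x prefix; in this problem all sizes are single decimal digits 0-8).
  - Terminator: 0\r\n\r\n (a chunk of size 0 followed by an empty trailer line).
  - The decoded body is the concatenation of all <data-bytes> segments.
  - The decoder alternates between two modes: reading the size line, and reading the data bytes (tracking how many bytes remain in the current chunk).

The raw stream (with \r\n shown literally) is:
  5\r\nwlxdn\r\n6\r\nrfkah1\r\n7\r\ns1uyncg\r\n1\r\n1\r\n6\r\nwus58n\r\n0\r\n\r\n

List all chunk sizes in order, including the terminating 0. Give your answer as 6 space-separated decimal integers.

Chunk 1: stream[0..1]='5' size=0x5=5, data at stream[3..8]='wlxdn' -> body[0..5], body so far='wlxdn'
Chunk 2: stream[10..11]='6' size=0x6=6, data at stream[13..19]='rfkah1' -> body[5..11], body so far='wlxdnrfkah1'
Chunk 3: stream[21..22]='7' size=0x7=7, data at stream[24..31]='s1uyncg' -> body[11..18], body so far='wlxdnrfkah1s1uyncg'
Chunk 4: stream[33..34]='1' size=0x1=1, data at stream[36..37]='1' -> body[18..19], body so far='wlxdnrfkah1s1uyncg1'
Chunk 5: stream[39..40]='6' size=0x6=6, data at stream[42..48]='wus58n' -> body[19..25], body so far='wlxdnrfkah1s1uyncg1wus58n'
Chunk 6: stream[50..51]='0' size=0 (terminator). Final body='wlxdnrfkah1s1uyncg1wus58n' (25 bytes)

Answer: 5 6 7 1 6 0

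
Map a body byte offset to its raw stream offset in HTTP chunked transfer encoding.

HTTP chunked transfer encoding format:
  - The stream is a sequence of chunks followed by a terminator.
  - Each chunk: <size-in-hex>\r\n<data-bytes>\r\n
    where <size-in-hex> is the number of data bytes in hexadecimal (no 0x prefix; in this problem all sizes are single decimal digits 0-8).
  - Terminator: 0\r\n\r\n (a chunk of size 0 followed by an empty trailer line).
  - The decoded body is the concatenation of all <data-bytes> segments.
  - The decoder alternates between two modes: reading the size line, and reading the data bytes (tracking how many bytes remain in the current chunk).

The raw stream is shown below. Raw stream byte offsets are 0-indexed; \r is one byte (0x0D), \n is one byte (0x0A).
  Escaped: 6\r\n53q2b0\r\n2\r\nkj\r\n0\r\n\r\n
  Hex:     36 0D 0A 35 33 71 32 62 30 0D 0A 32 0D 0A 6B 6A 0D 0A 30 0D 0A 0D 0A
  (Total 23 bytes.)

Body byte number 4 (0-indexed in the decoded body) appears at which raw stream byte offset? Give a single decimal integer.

Chunk 1: stream[0..1]='6' size=0x6=6, data at stream[3..9]='53q2b0' -> body[0..6], body so far='53q2b0'
Chunk 2: stream[11..12]='2' size=0x2=2, data at stream[14..16]='kj' -> body[6..8], body so far='53q2b0kj'
Chunk 3: stream[18..19]='0' size=0 (terminator). Final body='53q2b0kj' (8 bytes)
Body byte 4 at stream offset 7

Answer: 7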